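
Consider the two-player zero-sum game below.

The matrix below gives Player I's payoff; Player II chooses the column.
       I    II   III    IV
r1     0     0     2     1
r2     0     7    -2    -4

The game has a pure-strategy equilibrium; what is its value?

0

Row minima: 0, -4 → Player I's maximin is 0.
Column maxima: 0, 7, 2, 1 → Player II's minimax is 0.
They coincide at (r1, I), so the value is 0.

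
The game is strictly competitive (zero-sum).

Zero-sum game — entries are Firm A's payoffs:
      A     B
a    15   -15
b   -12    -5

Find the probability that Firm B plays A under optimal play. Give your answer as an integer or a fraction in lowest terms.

Row minima are -15 and -12, so Firm A's maximin is -12; column maxima are 15 and -5, so Firm B's minimax is -5. These differ, so the equilibrium is in mixed strategies.
Let Firm B play A with probability q. Firm A is indifferent when 15q − 15(1−q) = −12q − 5(1−q), giving q = 10/37.

10/37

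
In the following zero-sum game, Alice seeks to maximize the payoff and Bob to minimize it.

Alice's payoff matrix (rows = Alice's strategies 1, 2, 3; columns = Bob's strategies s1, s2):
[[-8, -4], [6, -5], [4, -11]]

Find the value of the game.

-64/15

Row 3 is strictly dominated by row 2, so Alice never plays it.
The remaining 2×2 game on (1, 2) × (s1, s2) has no saddle point. Let Alice play 1 with probability p; indifference gives −8p + 6(1−p) = −4p − 5(1−p), so p = 11/15.
Similarly Bob's optimal q on s1 is 1/15, and the value is -8·(1/15) + (-4)·(14/15) = -64/15.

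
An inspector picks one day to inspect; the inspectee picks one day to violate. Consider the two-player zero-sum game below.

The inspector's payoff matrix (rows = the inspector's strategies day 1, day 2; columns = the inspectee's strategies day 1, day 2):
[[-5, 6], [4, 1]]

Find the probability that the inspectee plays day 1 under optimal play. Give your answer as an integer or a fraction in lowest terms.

5/14

Row minima are -5 and 1, so the inspector's maximin is 1; column maxima are 4 and 6, so the inspectee's minimax is 4. These differ, so the equilibrium is in mixed strategies.
Let the inspectee play day 1 with probability q. The inspector is indifferent when −5q + 6(1−q) = 4q + (1−q), giving q = 5/14.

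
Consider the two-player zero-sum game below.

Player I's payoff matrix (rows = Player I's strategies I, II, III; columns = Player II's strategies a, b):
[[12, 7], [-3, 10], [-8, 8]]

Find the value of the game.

47/6

Row III is strictly dominated by row II, so Player I never plays it.
The remaining 2×2 game on (I, II) × (a, b) has no saddle point. Let Player I play I with probability p; indifference gives 12p − 3(1−p) = 7p + 10(1−p), so p = 13/18.
Similarly Player II's optimal q on a is 1/6, and the value is 12·(1/6) + (7)·(5/6) = 47/6.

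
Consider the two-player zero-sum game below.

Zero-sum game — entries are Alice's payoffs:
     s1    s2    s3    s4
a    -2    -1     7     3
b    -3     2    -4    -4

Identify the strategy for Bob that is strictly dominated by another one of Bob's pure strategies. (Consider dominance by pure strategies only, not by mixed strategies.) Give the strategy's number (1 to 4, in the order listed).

Bob prefers columns that give Alice less. Compare s2 with s1: -2 < -1, -3 < 2.
So s1 strictly dominates s2 for Bob; s2 is strictly dominated.

2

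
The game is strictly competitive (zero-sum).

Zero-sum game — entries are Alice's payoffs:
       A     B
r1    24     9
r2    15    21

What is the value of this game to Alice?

123/7

Row minima are 9 and 15, so Alice's maximin is 15; column maxima are 24 and 21, so Bob's minimax is 21. These differ, so the equilibrium is in mixed strategies.
Let Alice play r1 with probability p. Bob is indifferent when 24p + 15(1−p) = 9p + 21(1−p), giving p = 2/7.
Let Bob play A with probability q. Alice is indifferent when 24q + 9(1−q) = 15q + 21(1−q), giving q = 4/7.
The value is 24·(4/7) + (9)·(3/7) = 123/7.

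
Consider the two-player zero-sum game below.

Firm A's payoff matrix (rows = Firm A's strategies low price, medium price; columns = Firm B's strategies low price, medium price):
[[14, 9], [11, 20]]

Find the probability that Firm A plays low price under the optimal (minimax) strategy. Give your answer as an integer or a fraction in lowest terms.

9/14

Row minima are 9 and 11, so Firm A's maximin is 11; column maxima are 14 and 20, so Firm B's minimax is 14. These differ, so the equilibrium is in mixed strategies.
Let Firm A play low price with probability p. Firm B is indifferent when 14p + 11(1−p) = 9p + 20(1−p), giving p = 9/14.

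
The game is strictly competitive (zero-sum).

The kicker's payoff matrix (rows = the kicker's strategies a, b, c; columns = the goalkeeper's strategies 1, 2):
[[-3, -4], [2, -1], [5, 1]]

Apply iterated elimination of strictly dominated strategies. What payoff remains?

1

Column 1 is strictly dominated by 2 for the goalkeeper (-4<-3, -1<2, 1<5); eliminate 1.
Row b is strictly dominated by row c (1>-1); eliminate b.
Row a is strictly dominated by row c (1>-4); eliminate a.
Only (c, 2) remains, with payoff 1.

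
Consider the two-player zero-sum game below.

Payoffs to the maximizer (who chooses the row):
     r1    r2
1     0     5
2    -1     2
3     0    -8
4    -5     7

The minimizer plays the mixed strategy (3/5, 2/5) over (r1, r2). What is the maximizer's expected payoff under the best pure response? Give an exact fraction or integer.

2

1: (0)·(3/5) + (5)·(2/5) = 2.
2: (-1)·(3/5) + (2)·(2/5) = 1/5.
3: (0)·(3/5) + (-8)·(2/5) = -16/5.
4: (-5)·(3/5) + (7)·(2/5) = -1/5.
The best pure response is 1 with expected payoff 2.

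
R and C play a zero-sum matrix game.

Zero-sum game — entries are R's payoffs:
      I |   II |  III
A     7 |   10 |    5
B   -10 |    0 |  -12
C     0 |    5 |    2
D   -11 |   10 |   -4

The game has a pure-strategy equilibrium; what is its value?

Row minima: 5, -12, 0, -11 → R's maximin is 5.
Column maxima: 7, 10, 5 → C's minimax is 5.
They coincide at (A, III), so the value is 5.

5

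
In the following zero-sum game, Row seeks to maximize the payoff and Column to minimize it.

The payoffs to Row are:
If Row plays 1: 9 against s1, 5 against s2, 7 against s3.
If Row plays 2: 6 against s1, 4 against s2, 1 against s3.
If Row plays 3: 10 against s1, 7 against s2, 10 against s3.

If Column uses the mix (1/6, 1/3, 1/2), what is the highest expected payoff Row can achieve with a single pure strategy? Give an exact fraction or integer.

9

1: (9)·(1/6) + (5)·(1/3) + (7)·(1/2) = 20/3.
2: (6)·(1/6) + (4)·(1/3) + (1)·(1/2) = 17/6.
3: (10)·(1/6) + (7)·(1/3) + (10)·(1/2) = 9.
The best pure response is 3 with expected payoff 9.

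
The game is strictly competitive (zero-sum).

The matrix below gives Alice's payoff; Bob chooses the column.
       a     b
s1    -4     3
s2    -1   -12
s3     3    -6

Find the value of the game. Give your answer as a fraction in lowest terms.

-15/16

Row s2 is strictly dominated by row s3, so Alice never plays it.
The remaining 2×2 game on (s1, s3) × (a, b) has no saddle point. Let Alice play s1 with probability p; indifference gives −4p + 3(1−p) = 3p − 6(1−p), so p = 9/16.
Similarly Bob's optimal q on a is 9/16, and the value is -4·(9/16) + (3)·(7/16) = -15/16.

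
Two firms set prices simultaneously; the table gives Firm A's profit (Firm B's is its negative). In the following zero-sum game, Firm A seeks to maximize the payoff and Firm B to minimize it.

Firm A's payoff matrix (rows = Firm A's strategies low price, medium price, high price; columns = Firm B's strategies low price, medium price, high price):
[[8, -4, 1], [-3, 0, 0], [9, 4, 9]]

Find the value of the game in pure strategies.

4

Row minima: -4, -3, 4 → Firm A's maximin is 4.
Column maxima: 9, 4, 9 → Firm B's minimax is 4.
They coincide at (high price, medium price), so the value is 4.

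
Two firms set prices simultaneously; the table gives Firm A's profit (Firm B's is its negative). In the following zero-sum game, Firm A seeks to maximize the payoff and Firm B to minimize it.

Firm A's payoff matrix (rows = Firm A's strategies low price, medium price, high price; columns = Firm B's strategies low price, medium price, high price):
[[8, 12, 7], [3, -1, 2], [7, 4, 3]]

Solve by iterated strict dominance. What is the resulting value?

7

Column low price is strictly dominated by high price for Firm B (7<8, 2<3, 3<7); eliminate low price.
Row medium price is strictly dominated by row low price (12>-1, 7>2); eliminate medium price.
Column medium price is strictly dominated by high price for Firm B (7<12, 3<4); eliminate medium price.
Row high price is strictly dominated by row low price (7>3); eliminate high price.
Only (low price, high price) remains, with payoff 7.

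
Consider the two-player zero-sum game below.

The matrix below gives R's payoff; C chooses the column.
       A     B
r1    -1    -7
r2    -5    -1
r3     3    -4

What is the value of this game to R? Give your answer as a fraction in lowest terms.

Row r1 is strictly dominated by row r3, so R never plays it.
The remaining 2×2 game on (r2, r3) × (A, B) has no saddle point. Let R play r2 with probability p; indifference gives −5p + 3(1−p) = −p − 4(1−p), so p = 7/11.
Similarly C's optimal q on A is 3/11, and the value is -5·(3/11) + (-1)·(8/11) = -23/11.

-23/11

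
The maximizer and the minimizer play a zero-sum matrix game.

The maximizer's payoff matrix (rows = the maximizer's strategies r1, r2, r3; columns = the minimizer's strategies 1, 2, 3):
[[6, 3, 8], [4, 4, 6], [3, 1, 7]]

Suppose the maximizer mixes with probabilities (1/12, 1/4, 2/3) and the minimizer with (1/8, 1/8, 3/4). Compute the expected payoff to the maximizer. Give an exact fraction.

557/96

Against (1/8, 1/8, 3/4), each row's expected payoff is r1: 57/8; r2: 11/2; r3: 23/4.
Taking the (1/12, 1/4, 2/3)-weighted average: (1/12)·(57/8) + (1/4)·(11/2) + (2/3)·(23/4) = 557/96.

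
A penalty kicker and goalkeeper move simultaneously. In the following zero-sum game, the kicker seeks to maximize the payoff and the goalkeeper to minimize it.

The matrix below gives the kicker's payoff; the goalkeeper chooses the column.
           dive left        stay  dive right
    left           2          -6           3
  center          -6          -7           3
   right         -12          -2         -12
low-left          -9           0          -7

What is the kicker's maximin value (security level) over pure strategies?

The worst-case payoff for each row is left: -6, center: -7, right: -12, low-left: -9.
The best of these is -6.

-6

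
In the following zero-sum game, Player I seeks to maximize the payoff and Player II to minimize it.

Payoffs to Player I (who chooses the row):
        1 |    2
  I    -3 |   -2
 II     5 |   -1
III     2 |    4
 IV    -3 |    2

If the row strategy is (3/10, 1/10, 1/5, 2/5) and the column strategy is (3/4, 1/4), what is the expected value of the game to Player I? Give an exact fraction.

-27/40

Against (3/4, 1/4), each row's expected payoff is I: -11/4; II: 7/2; III: 5/2; IV: -7/4.
Taking the (3/10, 1/10, 1/5, 2/5)-weighted average: (3/10)·(-11/4) + (1/10)·(7/2) + (1/5)·(5/2) + (2/5)·(-7/4) = -27/40.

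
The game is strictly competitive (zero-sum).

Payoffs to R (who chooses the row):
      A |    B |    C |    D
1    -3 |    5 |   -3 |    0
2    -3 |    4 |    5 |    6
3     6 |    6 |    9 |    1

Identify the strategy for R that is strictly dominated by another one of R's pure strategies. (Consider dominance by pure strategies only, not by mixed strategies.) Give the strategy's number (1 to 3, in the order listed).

Compare 1 with 3: 6 > -3, 6 > 5, 9 > -3, 1 > 0.
So 3 strictly dominates 1 for R; 1 is strictly dominated.

1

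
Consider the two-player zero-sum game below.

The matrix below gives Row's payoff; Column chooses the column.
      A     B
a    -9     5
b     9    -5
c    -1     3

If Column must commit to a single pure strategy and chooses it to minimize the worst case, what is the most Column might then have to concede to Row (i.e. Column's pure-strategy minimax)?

The worst case (largest entry) in each column is A: 9, B: 5.
The best (smallest) of these is 5.

5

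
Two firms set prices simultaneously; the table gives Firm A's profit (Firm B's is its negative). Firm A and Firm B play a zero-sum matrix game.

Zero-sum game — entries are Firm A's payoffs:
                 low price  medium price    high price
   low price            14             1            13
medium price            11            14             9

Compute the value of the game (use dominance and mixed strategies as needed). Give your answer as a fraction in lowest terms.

Column low price is strictly dominated by high price for Firm B (it gives Firm A more in every row).
The remaining 2×2 game on (low price, medium price) × (medium price, high price) has no saddle point. Let Firm A play low price with probability p; indifference gives p + 14(1−p) = 13p + 9(1−p), so p = 5/17.
Similarly Firm B's optimal q on medium price is 4/17, and the value is 1·(4/17) + (13)·(13/17) = 173/17.

173/17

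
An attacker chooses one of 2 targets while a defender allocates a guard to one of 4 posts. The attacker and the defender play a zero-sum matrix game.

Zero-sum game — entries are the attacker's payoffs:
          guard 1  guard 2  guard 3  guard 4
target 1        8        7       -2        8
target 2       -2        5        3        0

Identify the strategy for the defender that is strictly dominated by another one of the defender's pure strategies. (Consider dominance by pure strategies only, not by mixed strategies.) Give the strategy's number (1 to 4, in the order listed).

The defender prefers columns that give the attacker less. Compare guard 2 with guard 3: -2 < 7, 3 < 5.
So guard 3 strictly dominates guard 2 for the defender; guard 2 is strictly dominated.

2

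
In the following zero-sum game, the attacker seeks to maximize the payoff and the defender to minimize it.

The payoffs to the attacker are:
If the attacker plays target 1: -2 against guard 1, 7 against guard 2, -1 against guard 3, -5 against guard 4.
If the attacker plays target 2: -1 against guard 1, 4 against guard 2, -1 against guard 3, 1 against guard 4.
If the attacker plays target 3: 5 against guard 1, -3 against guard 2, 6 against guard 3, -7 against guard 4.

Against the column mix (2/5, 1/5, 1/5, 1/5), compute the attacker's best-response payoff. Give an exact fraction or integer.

target 1: (-2)·(2/5) + (7)·(1/5) + (-1)·(1/5) + (-5)·(1/5) = -3/5.
target 2: (-1)·(2/5) + (4)·(1/5) + (-1)·(1/5) + (1)·(1/5) = 2/5.
target 3: (5)·(2/5) + (-3)·(1/5) + (6)·(1/5) + (-7)·(1/5) = 6/5.
The best pure response is target 3 with expected payoff 6/5.

6/5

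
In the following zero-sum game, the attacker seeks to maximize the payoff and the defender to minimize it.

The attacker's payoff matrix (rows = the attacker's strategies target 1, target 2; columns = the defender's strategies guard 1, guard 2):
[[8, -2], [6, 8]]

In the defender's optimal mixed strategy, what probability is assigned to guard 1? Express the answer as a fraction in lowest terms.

5/6

Row minima are -2 and 6, so the attacker's maximin is 6; column maxima are 8 and 8, so the defender's minimax is 8. These differ, so the equilibrium is in mixed strategies.
Let the defender play guard 1 with probability q. The attacker is indifferent when 8q − 2(1−q) = 6q + 8(1−q), giving q = 5/6.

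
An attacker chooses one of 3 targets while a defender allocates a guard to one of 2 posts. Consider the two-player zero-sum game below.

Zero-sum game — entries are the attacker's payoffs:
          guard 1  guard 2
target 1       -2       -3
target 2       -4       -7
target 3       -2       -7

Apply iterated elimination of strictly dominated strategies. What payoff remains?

-3

Column guard 1 is strictly dominated by guard 2 for the defender (-3<-2, -7<-4, -7<-2); eliminate guard 1.
Row target 3 is strictly dominated by row target 1 (-3>-7); eliminate target 3.
Row target 2 is strictly dominated by row target 1 (-3>-7); eliminate target 2.
Only (target 1, guard 2) remains, with payoff -3.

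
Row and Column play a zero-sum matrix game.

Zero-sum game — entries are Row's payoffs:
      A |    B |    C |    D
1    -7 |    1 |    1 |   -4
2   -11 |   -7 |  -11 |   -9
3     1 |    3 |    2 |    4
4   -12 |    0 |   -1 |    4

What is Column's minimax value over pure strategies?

1

The worst case (largest entry) in each column is A: 1, B: 3, C: 2, D: 4.
The best (smallest) of these is 1.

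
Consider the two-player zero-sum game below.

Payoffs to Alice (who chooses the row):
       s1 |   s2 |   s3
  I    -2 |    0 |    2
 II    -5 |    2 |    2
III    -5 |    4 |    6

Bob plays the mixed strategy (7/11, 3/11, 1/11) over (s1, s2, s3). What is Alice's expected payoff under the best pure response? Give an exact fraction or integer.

I: (-2)·(7/11) + (0)·(3/11) + (2)·(1/11) = -12/11.
II: (-5)·(7/11) + (2)·(3/11) + (2)·(1/11) = -27/11.
III: (-5)·(7/11) + (4)·(3/11) + (6)·(1/11) = -17/11.
The best pure response is I with expected payoff -12/11.

-12/11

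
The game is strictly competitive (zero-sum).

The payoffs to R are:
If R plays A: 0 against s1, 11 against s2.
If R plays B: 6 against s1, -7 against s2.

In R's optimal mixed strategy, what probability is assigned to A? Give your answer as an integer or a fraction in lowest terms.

13/24

Row minima are 0 and -7, so R's maximin is 0; column maxima are 6 and 11, so C's minimax is 6. These differ, so the equilibrium is in mixed strategies.
Let R play A with probability p. C is indifferent when 6(1−p) = 11p − 7(1−p), giving p = 13/24.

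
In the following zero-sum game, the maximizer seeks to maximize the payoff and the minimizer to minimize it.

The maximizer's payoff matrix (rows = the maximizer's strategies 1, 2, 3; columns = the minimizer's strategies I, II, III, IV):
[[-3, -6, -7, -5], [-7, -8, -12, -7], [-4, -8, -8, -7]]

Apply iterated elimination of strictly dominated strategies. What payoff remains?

Column I is strictly dominated by II for the minimizer (-6<-3, -8<-7, -8<-4); eliminate I.
Row 3 is strictly dominated by row 1 (-6>-8, -7>-8, -5>-7); eliminate 3.
Row 2 is strictly dominated by row 1 (-6>-8, -7>-12, -5>-7); eliminate 2.
Column IV is strictly dominated by II for the minimizer (-6<-5); eliminate IV.
Column II is strictly dominated by III for the minimizer (-7<-6); eliminate II.
Only (1, III) remains, with payoff -7.

-7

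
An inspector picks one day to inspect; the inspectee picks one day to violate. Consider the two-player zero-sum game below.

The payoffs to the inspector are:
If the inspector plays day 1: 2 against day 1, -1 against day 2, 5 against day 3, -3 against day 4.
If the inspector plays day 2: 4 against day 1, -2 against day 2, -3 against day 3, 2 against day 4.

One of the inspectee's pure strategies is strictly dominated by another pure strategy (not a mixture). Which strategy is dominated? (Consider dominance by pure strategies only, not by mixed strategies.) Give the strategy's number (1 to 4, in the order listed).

1

The inspectee prefers columns that give the inspector less. Compare day 1 with day 2: -1 < 2, -2 < 4.
So day 2 strictly dominates day 1 for the inspectee; day 1 is strictly dominated.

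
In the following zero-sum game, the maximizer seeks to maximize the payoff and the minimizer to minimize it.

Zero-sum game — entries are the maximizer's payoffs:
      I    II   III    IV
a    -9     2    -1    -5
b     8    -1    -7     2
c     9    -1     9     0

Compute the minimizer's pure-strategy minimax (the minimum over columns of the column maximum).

The worst case (largest entry) in each column is I: 9, II: 2, III: 9, IV: 2.
The best (smallest) of these is 2.

2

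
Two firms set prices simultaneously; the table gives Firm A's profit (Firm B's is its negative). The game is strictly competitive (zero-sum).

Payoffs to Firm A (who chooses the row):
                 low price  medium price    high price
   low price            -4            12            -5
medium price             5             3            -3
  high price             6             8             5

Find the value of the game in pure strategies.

5

Row minima: -5, -3, 5 → Firm A's maximin is 5.
Column maxima: 6, 12, 5 → Firm B's minimax is 5.
They coincide at (high price, high price), so the value is 5.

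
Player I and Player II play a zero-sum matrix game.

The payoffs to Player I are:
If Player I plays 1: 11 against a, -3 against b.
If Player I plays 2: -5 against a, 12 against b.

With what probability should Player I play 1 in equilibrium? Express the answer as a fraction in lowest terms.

17/31

Row minima are -3 and -5, so Player I's maximin is -3; column maxima are 11 and 12, so Player II's minimax is 11. These differ, so the equilibrium is in mixed strategies.
Let Player I play 1 with probability p. Player II is indifferent when 11p − 5(1−p) = −3p + 12(1−p), giving p = 17/31.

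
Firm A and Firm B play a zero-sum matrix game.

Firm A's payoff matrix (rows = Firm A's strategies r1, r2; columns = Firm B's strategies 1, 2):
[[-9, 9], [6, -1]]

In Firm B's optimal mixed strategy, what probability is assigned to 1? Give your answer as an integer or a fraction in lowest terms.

Row minima are -9 and -1, so Firm A's maximin is -1; column maxima are 6 and 9, so Firm B's minimax is 6. These differ, so the equilibrium is in mixed strategies.
Let Firm B play 1 with probability q. Firm A is indifferent when −9q + 9(1−q) = 6q − (1−q), giving q = 2/5.

2/5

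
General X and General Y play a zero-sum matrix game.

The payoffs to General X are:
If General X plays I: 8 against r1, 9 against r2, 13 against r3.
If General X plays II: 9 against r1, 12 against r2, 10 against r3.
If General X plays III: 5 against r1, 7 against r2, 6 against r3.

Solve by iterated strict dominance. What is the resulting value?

9

Row III is strictly dominated by row I (8>5, 9>7, 13>6); eliminate III.
Column r3 is strictly dominated by r1 for General Y (8<13, 9<10); eliminate r3.
Column r2 is strictly dominated by r1 for General Y (8<9, 9<12); eliminate r2.
Row I is strictly dominated by row II (9>8); eliminate I.
Only (II, r1) remains, with payoff 9.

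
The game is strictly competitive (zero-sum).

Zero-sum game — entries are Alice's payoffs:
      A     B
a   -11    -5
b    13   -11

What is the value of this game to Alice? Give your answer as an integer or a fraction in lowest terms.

-31/5

Row minima are -11 and -11, so Alice's maximin is -11; column maxima are 13 and -5, so Bob's minimax is -5. These differ, so the equilibrium is in mixed strategies.
Let Alice play a with probability p. Bob is indifferent when −11p + 13(1−p) = −5p − 11(1−p), giving p = 4/5.
Let Bob play A with probability q. Alice is indifferent when −11q − 5(1−q) = 13q − 11(1−q), giving q = 1/5.
The value is -11·(1/5) + (-5)·(4/5) = -31/5.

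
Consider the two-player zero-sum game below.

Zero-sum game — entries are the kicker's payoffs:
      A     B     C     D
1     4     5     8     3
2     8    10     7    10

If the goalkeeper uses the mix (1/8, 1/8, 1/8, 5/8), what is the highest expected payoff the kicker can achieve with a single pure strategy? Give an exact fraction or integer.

1: (4)·(1/8) + (5)·(1/8) + (8)·(1/8) + (3)·(5/8) = 4.
2: (8)·(1/8) + (10)·(1/8) + (7)·(1/8) + (10)·(5/8) = 75/8.
The best pure response is 2 with expected payoff 75/8.

75/8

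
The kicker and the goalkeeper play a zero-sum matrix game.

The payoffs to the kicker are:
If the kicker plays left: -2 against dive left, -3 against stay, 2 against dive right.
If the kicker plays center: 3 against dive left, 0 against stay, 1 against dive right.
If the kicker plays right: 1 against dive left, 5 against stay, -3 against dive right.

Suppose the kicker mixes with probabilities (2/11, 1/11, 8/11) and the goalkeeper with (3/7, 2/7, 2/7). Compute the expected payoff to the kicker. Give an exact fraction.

Against (3/7, 2/7, 2/7), each row's expected payoff is left: -8/7; center: 11/7; right: 1.
Taking the (2/11, 1/11, 8/11)-weighted average: (2/11)·(-8/7) + (1/11)·(11/7) + (8/11)·(1) = 51/77.

51/77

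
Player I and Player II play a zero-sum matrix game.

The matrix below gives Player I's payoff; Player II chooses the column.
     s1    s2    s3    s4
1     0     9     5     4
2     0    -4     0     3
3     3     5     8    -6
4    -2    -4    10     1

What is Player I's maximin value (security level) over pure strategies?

The worst-case payoff for each row is 1: 0, 2: -4, 3: -6, 4: -4.
The best of these is 0.

0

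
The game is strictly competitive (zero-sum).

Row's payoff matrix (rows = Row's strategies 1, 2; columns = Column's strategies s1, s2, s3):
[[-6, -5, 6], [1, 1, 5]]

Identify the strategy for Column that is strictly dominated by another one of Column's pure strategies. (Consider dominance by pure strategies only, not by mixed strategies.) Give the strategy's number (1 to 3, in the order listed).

Column prefers columns that give Row less. Compare s3 with s1: -6 < 6, 1 < 5.
So s1 strictly dominates s3 for Column; s3 is strictly dominated.

3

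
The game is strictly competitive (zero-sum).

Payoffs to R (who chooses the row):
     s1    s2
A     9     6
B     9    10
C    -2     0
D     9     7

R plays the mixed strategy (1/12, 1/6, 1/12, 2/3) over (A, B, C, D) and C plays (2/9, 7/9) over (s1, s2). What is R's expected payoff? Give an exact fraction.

64/9

Against (2/9, 7/9), each row's expected payoff is A: 20/3; B: 88/9; C: -4/9; D: 67/9.
Taking the (1/12, 1/6, 1/12, 2/3)-weighted average: (1/12)·(20/3) + (1/6)·(88/9) + (1/12)·(-4/9) + (2/3)·(67/9) = 64/9.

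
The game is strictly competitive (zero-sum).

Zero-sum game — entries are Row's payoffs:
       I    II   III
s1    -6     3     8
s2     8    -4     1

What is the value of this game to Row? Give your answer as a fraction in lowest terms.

Column III is strictly dominated by II for Column (it gives Row more in every row).
The remaining 2×2 game on (s1, s2) × (I, II) has no saddle point. Let Row play s1 with probability p; indifference gives −6p + 8(1−p) = 3p − 4(1−p), so p = 4/7.
Similarly Column's optimal q on I is 1/3, and the value is -6·(1/3) + (3)·(2/3) = 0.

0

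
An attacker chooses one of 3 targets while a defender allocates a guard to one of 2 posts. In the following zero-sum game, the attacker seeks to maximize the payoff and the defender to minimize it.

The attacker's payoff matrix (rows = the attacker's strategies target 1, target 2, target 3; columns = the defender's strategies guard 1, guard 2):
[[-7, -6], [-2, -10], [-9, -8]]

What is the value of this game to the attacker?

Row target 3 is strictly dominated by row target 1, so the attacker never plays it.
The remaining 2×2 game on (target 1, target 2) × (guard 1, guard 2) has no saddle point. Let the attacker play target 1 with probability p; indifference gives −7p − 2(1−p) = −6p − 10(1−p), so p = 8/9.
Similarly the defender's optimal q on guard 1 is 4/9, and the value is -7·(4/9) + (-6)·(5/9) = -58/9.

-58/9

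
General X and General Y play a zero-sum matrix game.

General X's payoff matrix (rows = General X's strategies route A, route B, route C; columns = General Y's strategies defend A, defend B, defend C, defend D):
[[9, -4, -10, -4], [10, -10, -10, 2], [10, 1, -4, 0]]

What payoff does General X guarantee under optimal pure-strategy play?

Row minima: -10, -10, -4 → General X's maximin is -4.
Column maxima: 10, 1, -4, 2 → General Y's minimax is -4.
They coincide at (route C, defend C), so the value is -4.

-4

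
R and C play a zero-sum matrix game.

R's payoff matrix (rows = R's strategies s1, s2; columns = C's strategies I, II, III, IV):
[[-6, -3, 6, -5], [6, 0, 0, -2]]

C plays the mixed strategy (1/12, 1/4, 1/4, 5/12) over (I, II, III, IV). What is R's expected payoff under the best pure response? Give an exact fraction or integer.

-1/3

s1: (-6)·(1/12) + (-3)·(1/4) + (6)·(1/4) + (-5)·(5/12) = -11/6.
s2: (6)·(1/12) + (0)·(1/4) + (0)·(1/4) + (-2)·(5/12) = -1/3.
The best pure response is s2 with expected payoff -1/3.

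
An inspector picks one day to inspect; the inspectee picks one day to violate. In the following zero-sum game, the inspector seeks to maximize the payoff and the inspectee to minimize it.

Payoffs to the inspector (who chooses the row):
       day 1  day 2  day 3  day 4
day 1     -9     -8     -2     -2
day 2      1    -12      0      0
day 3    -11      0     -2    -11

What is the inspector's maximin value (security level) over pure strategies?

-9

The worst-case payoff for each row is day 1: -9, day 2: -12, day 3: -11.
The best of these is -9.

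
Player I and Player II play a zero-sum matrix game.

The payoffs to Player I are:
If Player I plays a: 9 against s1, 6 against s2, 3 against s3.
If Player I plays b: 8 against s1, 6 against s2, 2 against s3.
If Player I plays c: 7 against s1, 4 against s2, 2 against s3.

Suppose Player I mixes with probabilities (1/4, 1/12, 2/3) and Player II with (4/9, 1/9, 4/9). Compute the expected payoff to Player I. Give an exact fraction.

44/9

Against (4/9, 1/9, 4/9), each row's expected payoff is a: 6; b: 46/9; c: 40/9.
Taking the (1/4, 1/12, 2/3)-weighted average: (1/4)·(6) + (1/12)·(46/9) + (2/3)·(40/9) = 44/9.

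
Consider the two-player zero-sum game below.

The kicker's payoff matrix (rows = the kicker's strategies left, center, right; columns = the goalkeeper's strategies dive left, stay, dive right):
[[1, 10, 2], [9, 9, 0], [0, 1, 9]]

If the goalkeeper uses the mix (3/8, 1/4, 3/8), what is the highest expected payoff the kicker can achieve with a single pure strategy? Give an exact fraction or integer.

left: (1)·(3/8) + (10)·(1/4) + (2)·(3/8) = 29/8.
center: (9)·(3/8) + (9)·(1/4) + (0)·(3/8) = 45/8.
right: (0)·(3/8) + (1)·(1/4) + (9)·(3/8) = 29/8.
The best pure response is center with expected payoff 45/8.

45/8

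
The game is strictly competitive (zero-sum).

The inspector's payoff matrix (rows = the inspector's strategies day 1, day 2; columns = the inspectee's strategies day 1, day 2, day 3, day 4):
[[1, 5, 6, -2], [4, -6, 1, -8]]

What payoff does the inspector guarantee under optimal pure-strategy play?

-2

Row minima: -2, -8 → the inspector's maximin is -2.
Column maxima: 4, 5, 6, -2 → the inspectee's minimax is -2.
They coincide at (day 1, day 4), so the value is -2.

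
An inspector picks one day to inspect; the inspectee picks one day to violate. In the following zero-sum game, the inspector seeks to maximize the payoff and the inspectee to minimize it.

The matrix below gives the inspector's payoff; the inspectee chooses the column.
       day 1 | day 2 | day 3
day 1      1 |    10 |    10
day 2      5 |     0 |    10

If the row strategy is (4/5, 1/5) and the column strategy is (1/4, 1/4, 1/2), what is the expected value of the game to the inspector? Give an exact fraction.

149/20

Against (1/4, 1/4, 1/2), each row's expected payoff is day 1: 31/4; day 2: 25/4.
Taking the (4/5, 1/5)-weighted average: (4/5)·(31/4) + (1/5)·(25/4) = 149/20.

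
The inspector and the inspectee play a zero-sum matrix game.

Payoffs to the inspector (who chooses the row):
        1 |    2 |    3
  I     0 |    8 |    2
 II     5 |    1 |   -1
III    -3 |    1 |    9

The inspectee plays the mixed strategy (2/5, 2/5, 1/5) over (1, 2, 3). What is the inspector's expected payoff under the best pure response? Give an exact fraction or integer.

18/5

I: (0)·(2/5) + (8)·(2/5) + (2)·(1/5) = 18/5.
II: (5)·(2/5) + (1)·(2/5) + (-1)·(1/5) = 11/5.
III: (-3)·(2/5) + (1)·(2/5) + (9)·(1/5) = 1.
The best pure response is I with expected payoff 18/5.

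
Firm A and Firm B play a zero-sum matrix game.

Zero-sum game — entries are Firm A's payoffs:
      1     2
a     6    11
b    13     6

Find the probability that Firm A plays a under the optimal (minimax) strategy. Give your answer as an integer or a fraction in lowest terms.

7/12

Row minima are 6 and 6, so Firm A's maximin is 6; column maxima are 13 and 11, so Firm B's minimax is 11. These differ, so the equilibrium is in mixed strategies.
Let Firm A play a with probability p. Firm B is indifferent when 6p + 13(1−p) = 11p + 6(1−p), giving p = 7/12.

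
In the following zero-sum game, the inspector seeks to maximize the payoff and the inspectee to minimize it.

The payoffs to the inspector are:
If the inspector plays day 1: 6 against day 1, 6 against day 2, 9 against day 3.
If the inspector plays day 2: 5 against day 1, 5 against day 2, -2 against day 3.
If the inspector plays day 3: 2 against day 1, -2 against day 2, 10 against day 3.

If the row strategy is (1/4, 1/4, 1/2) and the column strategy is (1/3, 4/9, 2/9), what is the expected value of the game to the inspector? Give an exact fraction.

127/36

Against (1/3, 4/9, 2/9), each row's expected payoff is day 1: 20/3; day 2: 31/9; day 3: 2.
Taking the (1/4, 1/4, 1/2)-weighted average: (1/4)·(20/3) + (1/4)·(31/9) + (1/2)·(2) = 127/36.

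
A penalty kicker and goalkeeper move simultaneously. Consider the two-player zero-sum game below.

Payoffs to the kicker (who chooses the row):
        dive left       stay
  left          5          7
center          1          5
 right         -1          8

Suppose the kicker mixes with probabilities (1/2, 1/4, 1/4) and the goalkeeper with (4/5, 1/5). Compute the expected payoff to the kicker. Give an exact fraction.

Against (4/5, 1/5), each row's expected payoff is left: 27/5; center: 9/5; right: 4/5.
Taking the (1/2, 1/4, 1/4)-weighted average: (1/2)·(27/5) + (1/4)·(9/5) + (1/4)·(4/5) = 67/20.

67/20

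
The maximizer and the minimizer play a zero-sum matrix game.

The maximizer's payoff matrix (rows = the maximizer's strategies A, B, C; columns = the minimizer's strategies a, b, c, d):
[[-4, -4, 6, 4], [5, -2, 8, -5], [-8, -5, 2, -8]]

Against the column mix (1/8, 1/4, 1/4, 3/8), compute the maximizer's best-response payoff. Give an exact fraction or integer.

3/2

A: (-4)·(1/8) + (-4)·(1/4) + (6)·(1/4) + (4)·(3/8) = 3/2.
B: (5)·(1/8) + (-2)·(1/4) + (8)·(1/4) + (-5)·(3/8) = 1/4.
C: (-8)·(1/8) + (-5)·(1/4) + (2)·(1/4) + (-8)·(3/8) = -19/4.
The best pure response is A with expected payoff 3/2.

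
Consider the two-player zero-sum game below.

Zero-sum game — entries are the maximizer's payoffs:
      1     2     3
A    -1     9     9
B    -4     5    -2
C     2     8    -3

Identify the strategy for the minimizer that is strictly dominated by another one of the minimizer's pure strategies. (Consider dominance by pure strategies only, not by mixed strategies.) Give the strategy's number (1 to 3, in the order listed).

The minimizer prefers columns that give the maximizer less. Compare 2 with 1: -1 < 9, -4 < 5, 2 < 8.
So 1 strictly dominates 2 for the minimizer; 2 is strictly dominated.

2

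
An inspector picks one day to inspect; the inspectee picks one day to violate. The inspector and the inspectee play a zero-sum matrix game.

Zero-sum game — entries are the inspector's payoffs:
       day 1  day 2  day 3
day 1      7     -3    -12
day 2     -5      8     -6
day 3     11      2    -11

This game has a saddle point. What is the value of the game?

Row minima: -12, -6, -11 → the inspector's maximin is -6.
Column maxima: 11, 8, -6 → the inspectee's minimax is -6.
They coincide at (day 2, day 3), so the value is -6.

-6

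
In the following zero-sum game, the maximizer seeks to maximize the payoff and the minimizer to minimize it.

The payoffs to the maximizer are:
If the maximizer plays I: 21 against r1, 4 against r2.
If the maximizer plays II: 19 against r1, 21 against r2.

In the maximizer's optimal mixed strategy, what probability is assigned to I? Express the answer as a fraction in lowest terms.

Row minima are 4 and 19, so the maximizer's maximin is 19; column maxima are 21 and 21, so the minimizer's minimax is 21. These differ, so the equilibrium is in mixed strategies.
Let the maximizer play I with probability p. The minimizer is indifferent when 21p + 19(1−p) = 4p + 21(1−p), giving p = 2/19.

2/19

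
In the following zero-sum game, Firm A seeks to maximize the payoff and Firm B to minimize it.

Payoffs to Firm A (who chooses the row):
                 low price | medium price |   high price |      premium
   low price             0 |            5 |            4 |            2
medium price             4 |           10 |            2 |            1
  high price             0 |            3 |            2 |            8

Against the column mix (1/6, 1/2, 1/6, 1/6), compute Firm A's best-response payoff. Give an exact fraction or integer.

37/6

low price: (0)·(1/6) + (5)·(1/2) + (4)·(1/6) + (2)·(1/6) = 7/2.
medium price: (4)·(1/6) + (10)·(1/2) + (2)·(1/6) + (1)·(1/6) = 37/6.
high price: (0)·(1/6) + (3)·(1/2) + (2)·(1/6) + (8)·(1/6) = 19/6.
The best pure response is medium price with expected payoff 37/6.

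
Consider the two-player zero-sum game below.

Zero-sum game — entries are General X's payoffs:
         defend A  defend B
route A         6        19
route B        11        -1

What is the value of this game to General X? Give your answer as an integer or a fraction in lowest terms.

43/5

Row minima are 6 and -1, so General X's maximin is 6; column maxima are 11 and 19, so General Y's minimax is 11. These differ, so the equilibrium is in mixed strategies.
Let General X play route A with probability p. General Y is indifferent when 6p + 11(1−p) = 19p − (1−p), giving p = 12/25.
Let General Y play defend A with probability q. General X is indifferent when 6q + 19(1−q) = 11q − (1−q), giving q = 4/5.
The value is 6·(4/5) + (19)·(1/5) = 43/5.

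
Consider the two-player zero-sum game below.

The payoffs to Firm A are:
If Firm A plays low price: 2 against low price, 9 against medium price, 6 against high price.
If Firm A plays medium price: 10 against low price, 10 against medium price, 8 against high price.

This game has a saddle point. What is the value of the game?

8

Row minima: 2, 8 → Firm A's maximin is 8.
Column maxima: 10, 10, 8 → Firm B's minimax is 8.
They coincide at (medium price, high price), so the value is 8.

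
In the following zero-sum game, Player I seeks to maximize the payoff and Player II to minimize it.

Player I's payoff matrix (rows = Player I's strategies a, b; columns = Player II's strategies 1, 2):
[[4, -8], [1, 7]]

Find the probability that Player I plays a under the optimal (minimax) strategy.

Row minima are -8 and 1, so Player I's maximin is 1; column maxima are 4 and 7, so Player II's minimax is 4. These differ, so the equilibrium is in mixed strategies.
Let Player I play a with probability p. Player II is indifferent when 4p + (1−p) = −8p + 7(1−p), giving p = 1/3.

1/3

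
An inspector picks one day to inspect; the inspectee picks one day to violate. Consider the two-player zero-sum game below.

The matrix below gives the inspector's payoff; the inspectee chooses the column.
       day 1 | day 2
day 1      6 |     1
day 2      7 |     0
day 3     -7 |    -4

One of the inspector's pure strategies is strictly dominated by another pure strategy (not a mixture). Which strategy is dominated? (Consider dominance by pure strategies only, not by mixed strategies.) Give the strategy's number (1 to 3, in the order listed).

3

Compare day 3 with day 1: 6 > -7, 1 > -4.
So day 1 strictly dominates day 3 for the inspector; day 3 is strictly dominated.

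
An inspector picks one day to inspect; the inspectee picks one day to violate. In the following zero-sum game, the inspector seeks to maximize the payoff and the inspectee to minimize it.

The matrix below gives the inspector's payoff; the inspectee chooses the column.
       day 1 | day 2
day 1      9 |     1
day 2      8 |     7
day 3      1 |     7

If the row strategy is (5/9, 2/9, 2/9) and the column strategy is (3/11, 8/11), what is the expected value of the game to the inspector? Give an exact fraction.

Against (3/11, 8/11), each row's expected payoff is day 1: 35/11; day 2: 80/11; day 3: 59/11.
Taking the (5/9, 2/9, 2/9)-weighted average: (5/9)·(35/11) + (2/9)·(80/11) + (2/9)·(59/11) = 151/33.

151/33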